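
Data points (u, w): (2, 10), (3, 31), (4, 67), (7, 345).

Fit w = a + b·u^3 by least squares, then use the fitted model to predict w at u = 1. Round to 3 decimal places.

ŵ = 4.067

With design matrix X, XᵀX = [[4, 442]; [442, 122538]] and Xᵀw = [453, 123540]ᵀ.
Eliminating b: 122538·(row 1) − 442·(row 2) gives 294788·a = 122538·453 − 442·123540 = 905034, so a = 34809/11338.
Then b = (123540 − 442·(34809/11338))/122538 = 146967/147394.
At u = 1: ŵ = (34809/11338)·(1) + (146967/147394)·(1) = 299742/73697.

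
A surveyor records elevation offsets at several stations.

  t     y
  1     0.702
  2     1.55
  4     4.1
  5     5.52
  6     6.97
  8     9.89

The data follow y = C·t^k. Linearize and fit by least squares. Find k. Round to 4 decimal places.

k = 1.2937

With ln yᵢ as the transformed response and ln tᵢ as the regressor:
Over the data: Σln t = 7.5601, Σ(ln t)² = 12.5270, Σln y = 7.4369, Σln t·ln y = 13.2533.
Normal system: [[12.5270, 7.5601]; [7.5601, 6]]·[k, ln C]ᵀ = [13.2533, 7.4369]ᵀ.
Δ = 12.5270·6 − (7.5601)² = 18.0074; k = (13.2533·6 − 7.5601·7.4369)/18.0074 = 1.29370, ln C = (12.5270·7.4369 − 7.5601·13.2533)/18.0074 = -0.39059.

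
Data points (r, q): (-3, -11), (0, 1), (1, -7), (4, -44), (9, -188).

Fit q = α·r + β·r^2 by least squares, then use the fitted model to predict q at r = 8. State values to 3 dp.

q̂ = -151.181

Entries of MᵀM: Σr·r = 107, Σr·r^2 = 767, Σr^2·r^2 = 6899.
Moment sums: Σr·q = -1842, Σr^2·q = -16038.
So MᵀM·[α, β]ᵀ = Mᵀq: [[107, 767]; [767, 6899]]·[α, β]ᵀ = [-1842, -16038]ᵀ.
Eliminating β: 6899·(row 1) − 767·(row 2) gives 149904·α = 6899·(-1842) − 767·(-16038) = -406812, so α = -33901/12492.
Then β = ((-16038) − 767·(-33901/12492))/6899 = -25271/12492.
At r = 8: q̂ = (-33901/12492)·(8) + (-25271/12492)·(64) = -472138/3123.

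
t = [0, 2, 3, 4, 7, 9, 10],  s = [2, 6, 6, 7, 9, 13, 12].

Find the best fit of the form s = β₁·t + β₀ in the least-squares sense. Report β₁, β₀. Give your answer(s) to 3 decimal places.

β₁ = 0.988, β₀ = 2.917

Normal-equation sums: Σt·t = 259, Σt = 35, Σ1 = 7.
Right-hand side: Σt·s = 358, Σs = 55.
Determinant 259·7 − 35² = 588.
β₁ = (358·7 − 35·55)/588 = 83/84; β₀ = (259·55 − 35·358)/588 = 35/12.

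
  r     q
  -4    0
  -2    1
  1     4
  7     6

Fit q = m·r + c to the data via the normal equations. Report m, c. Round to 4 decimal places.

Setting ∂/∂m … = 0 gives: 70·m + 2·c = 44;  2·m + 4·c = 11.
Eliminating c: 4·(row 1) − 2·(row 2) gives 276·m = 4·44 − 2·11 = 154, so m = 77/138.
Then c = (11 − 2·(77/138))/4 = 341/138.

m = 0.5580, c = 2.4710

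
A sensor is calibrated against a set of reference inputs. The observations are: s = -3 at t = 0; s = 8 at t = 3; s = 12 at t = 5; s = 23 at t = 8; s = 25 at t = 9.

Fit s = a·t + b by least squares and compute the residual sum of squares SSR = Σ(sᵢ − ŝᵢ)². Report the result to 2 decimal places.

Forming XᵀX = [[179, 25]; [25, 5]] and Xᵀs = [493, 65]ᵀ gives XᵀX·[a, b]ᵀ = Xᵀs.
Determinant 179·5 − 25² = 270.
a = (493·5 − 25·65)/270 = 28/9; b = (179·65 − 25·493)/270 = -23/9.
Residuals: -4/9, 11/9, -1, 2/3, -4/9; SSR = 10/3.

SSR = 3.33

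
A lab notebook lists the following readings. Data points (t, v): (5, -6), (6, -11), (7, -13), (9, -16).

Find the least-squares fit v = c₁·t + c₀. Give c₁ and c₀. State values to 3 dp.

c₁ = -2.343, c₀ = 4.314

Compute the Gram sums: Σt·t = 191, Σt = 27, Σ1 = 4.
Right-hand side: Σt·v = -331, Σv = -46.
Normal equations: [[191, 27]; [27, 4]]·[c₁, c₀]ᵀ = [-331, -46]ᵀ.
Δ = 191·4 − 27² = 35.
c₁ = ((-331)·4 − 27·(-46))/35 = -82/35; c₀ = (191·(-46) − 27·(-331))/35 = 151/35.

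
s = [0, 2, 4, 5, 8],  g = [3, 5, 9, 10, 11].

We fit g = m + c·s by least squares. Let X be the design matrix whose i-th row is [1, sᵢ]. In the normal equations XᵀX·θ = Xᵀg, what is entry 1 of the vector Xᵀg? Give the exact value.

38

Entry 1 ↔ basis 1, so (Xᵀg)_{1} = Σᵢ gᵢ = (1)·(3) + (1)·(5) + (1)·(9) + (1)·(10) + (1)·(11) = 38.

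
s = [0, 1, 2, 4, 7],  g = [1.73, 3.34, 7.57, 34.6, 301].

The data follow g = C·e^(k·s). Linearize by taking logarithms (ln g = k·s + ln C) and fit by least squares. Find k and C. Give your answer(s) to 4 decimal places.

k = 0.7434, C = 1.6892

Taking logs, ln g = k·s + ln C, so regress ln g on s.
Sums: Σs = 14.0000, Σ(s)² = 70.0000, Σln g = 13.0292, Σs·ln g = 59.3795.
Normal system: [[70.0000, 14.0000]; [14.0000, 5]]·[k, ln C]ᵀ = [59.3795, 13.0292]ᵀ.
Δ = 70.0000·5 − (14.0000)² = 154.0000; k = (59.3795·5 − 14.0000·13.0292)/154.0000 = 0.74343, ln C = (70.0000·13.0292 − 14.0000·59.3795)/154.0000 = 0.52425, so C = exp(0.52425) = 1.68918.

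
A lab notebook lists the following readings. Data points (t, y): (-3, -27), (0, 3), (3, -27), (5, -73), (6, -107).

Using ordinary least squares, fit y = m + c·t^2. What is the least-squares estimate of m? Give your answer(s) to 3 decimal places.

m = 1.367

Compute the Gram sums: Σ1 = 5, Σt^2 = 79, Σt^2·t^2 = 2083.
And Σy = -231, Σt^2·y = -6163.
det = 5·2083 − 79² = 4174.
m = ((-231)·2083 − 79·(-6163))/4174 = 2852/2087; c = (5·(-6163) − 79·(-231))/4174 = -6283/2087.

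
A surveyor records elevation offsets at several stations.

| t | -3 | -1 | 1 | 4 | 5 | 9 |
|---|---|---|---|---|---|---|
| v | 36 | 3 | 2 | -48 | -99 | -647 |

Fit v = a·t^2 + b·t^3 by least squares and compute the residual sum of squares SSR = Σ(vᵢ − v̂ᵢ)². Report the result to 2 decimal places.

From the data, Σt^2·t^2 = 7525, Σt^2·t^3 = 62955, Σt^3·t^3 = 551893.
And Σt^2·v = -55321, Σt^3·v = -488083.
det = 7525·551893 − 62955² = 189662800.
a = ((-55321)·551893 − 62955·(-488083))/189662800 = 48998153/47415700; b = (7525·(-488083) − 62955·(-55321))/189662800 = -9504551/9483140.
Residuals: -8566281/23707850, 11431548/11853925, 46678001/23707850, -4616932/11853925, 424725/948314, -1359949/23707850; SSR = 62738637/11853925.

SSR = 5.29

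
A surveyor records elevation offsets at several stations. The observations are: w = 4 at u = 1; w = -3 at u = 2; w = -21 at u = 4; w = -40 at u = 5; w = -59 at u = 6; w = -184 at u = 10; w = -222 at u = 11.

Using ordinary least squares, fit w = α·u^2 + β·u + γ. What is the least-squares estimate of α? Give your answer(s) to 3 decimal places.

MᵀM·[α, β, γ]ᵀ = Mᵀw reads: 26835·α + 2745·β + 303·γ = -48730;  2745·α + 303·β + 39·γ = -4922;  303·α + 39·β + 7·γ = -525.
(Σu^2·u^2 = 26835, Σu^2·u = 2745, Σu^2 = 303, Σu·u = 303, Σu = 39, Σ1 = 7, Σu^2·w = -48730, Σu·w = -4922, Σw = -525.)
Row-reducing yields α = -138199/68838, β = 100183/68838, γ = 565/149.

α = -2.008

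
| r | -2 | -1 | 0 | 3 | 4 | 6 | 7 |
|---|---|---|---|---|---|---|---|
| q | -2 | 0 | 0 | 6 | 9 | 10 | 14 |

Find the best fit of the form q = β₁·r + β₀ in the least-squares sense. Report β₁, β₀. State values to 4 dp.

With design matrix X, XᵀX = [[115, 17]; [17, 7]] and Xᵀq = [216, 37]ᵀ.
Eliminating β₀: 7·(row 1) − 17·(row 2) gives 516·β₁ = 7·216 − 17·37 = 883, so β₁ = 883/516.
Then β₀ = (37 − 17·(883/516))/7 = 583/516.

β₁ = 1.7112, β₀ = 1.1298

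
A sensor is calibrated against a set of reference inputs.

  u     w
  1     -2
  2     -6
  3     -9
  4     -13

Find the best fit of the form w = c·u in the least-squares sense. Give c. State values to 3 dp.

Setting ∂/∂c … = 0 gives: 30·c = -93.
c = (-93)/30 = -3.1.

c = -3.100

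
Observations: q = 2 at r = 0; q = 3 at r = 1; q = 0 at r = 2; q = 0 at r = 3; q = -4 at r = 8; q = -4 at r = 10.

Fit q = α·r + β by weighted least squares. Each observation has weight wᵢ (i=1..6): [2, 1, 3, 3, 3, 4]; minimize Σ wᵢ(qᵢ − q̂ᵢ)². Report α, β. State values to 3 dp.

The normal equations are: 632·α + 80·β = -253;  80·α + 16·β = -21.
Determinant 632·16 − 80² = 3712.
α = ((-253)·16 − 80·(-21))/3712 = -37/58; β = (632·(-21) − 80·(-253))/3712 = 871/464.

α = -0.638, β = 1.877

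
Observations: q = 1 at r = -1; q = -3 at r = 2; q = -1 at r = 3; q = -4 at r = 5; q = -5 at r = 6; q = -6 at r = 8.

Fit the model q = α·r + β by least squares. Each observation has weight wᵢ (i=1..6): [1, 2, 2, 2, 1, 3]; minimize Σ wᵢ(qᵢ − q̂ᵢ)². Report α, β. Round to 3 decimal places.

The normal system AᵀWA·[α, β]ᵀ = AᵀWq is [[305, 49]; [49, 11]]·[α, β]ᵀ = [-233, -38]ᵀ.
Determinant 305·11 − 49² = 954.
α = ((-233)·11 − 49·(-38))/954 = -701/954; β = (305·(-38) − 49·(-233))/954 = -173/954.

α = -0.735, β = -0.181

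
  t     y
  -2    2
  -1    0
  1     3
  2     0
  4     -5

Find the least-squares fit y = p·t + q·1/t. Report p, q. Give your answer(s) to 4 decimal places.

p = -1.3829, q = 2.9910

Forming MᵀM = [[26, 5]; [5, 41/16]] and Mᵀy = [-21, 3/4]ᵀ gives MᵀM·[p, q]ᵀ = Mᵀy.
Determinant 26·(41/16) − 5² = 333/8.
p = ((-21)·(41/16) − 5·(3/4))/(333/8) = -307/222; q = (26·(3/4) − 5·(-21))/(333/8) = 332/111.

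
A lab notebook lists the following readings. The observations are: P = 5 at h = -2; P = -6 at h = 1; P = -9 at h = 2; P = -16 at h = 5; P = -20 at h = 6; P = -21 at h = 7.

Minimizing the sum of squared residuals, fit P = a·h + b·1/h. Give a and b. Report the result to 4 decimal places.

AᵀA·[a, b]ᵀ = AᵀP reads: 119·a + 6·b = -381;  6·a + (70039/44100)·b = -338/15.
(Σh·h = 119, Σh·1/h = 6, Σ1/h·1/h = 70039/44100, Σh·P = -381, Σ1/h·P = -338/15.)
det = 119·(70039/44100) − 6² = 963863/6300.
a = ((-381)·(70039/44100) − 6·(-338/15))/(963863/6300) = -20722539/6747041; b = (119·(-338/15) − 6·(-381))/(963863/6300) = -2491440/963863.

a = -3.0714, b = -2.5848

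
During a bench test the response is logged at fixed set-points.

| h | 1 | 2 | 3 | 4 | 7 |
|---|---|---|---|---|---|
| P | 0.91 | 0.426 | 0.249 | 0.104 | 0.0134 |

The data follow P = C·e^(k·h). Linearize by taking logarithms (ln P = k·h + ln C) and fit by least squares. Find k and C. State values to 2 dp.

k = -0.70, C = 1.84

With ln Pᵢ as the transformed response and hᵢ as the regressor:
Σh = 17.0000, Σ(h)² = 79.0000, Σln P = -8.9138, Σh·ln P = -45.2128.
Equations: 79.0000·k + 17.0000·ln C = -45.2128;  17.0000·k + 5·ln C = -8.9138.
Solving (det = 106.0000): k = -0.70311, ln C = 0.60781, so C = exp(0.60781) = 1.83641.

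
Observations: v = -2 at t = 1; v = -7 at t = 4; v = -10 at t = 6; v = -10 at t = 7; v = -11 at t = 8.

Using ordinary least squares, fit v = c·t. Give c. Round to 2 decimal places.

c = -1.49

Entries of MᵀM: Σt·t = 166.
For Mᵀv: Σt·v = -248.
Hence c = -248 / 166 ≈ -1.49398.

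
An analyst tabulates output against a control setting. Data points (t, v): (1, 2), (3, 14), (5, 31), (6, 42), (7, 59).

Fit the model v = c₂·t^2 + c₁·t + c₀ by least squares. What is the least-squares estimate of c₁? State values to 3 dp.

c₁ = 1.047

The normal equations are: 4404·c₂ + 712·c₁ + 120·c₀ = 5306;  712·c₂ + 120·c₁ + 22·c₀ = 864;  120·c₂ + 22·c₁ + 5·c₀ = 148.
Row-reducing yields c₂ = 961/938, c₁ = 491/469, c₀ = 190/469.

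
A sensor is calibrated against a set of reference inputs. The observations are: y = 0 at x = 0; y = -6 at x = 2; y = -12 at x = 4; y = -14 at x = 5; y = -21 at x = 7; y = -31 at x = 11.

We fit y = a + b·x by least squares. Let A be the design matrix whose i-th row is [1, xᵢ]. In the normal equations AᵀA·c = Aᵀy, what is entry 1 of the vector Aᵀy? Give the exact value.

Entry 1 ↔ basis 1, so (Aᵀy)_{1} = Σᵢ yᵢ = (1)·(0) + (1)·(-6) + (1)·(-12) + (1)·(-14) + (1)·(-21) + (1)·(-31) = -84.

-84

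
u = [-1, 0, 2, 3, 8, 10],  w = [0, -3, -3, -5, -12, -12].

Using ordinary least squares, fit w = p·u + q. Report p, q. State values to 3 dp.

Entries of XᵀX: Σu·u = 178, Σu = 22, Σ1 = 6.
Moment sums: Σu·w = -237, Σw = -35.
det = 178·6 − 22² = 584.
p = ((-237)·6 − 22·(-35))/584 = -163/146; q = (178·(-35) − 22·(-237))/584 = -127/73.

p = -1.116, q = -1.740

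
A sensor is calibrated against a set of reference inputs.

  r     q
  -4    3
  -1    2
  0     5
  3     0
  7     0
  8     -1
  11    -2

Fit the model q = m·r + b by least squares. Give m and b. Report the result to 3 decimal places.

Compute the Gram sums: Σr·r = 260, Σr = 24, Σ1 = 7.
Moment sums: Σr·q = -44, Σq = 7.
Normal equations: [[260, 24]; [24, 7]]·[m, b]ᵀ = [-44, 7]ᵀ.
Eliminating b: 7·(row 1) − 24·(row 2) gives 1244·m = 7·(-44) − 24·7 = -476, so m = -119/311.
Then b = (7 − 24·(-119/311))/7 = 719/311.

m = -0.383, b = 2.312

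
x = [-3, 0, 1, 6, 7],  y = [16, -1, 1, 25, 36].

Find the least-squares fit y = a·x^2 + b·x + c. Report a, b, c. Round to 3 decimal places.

Normal-equation sums: Σx^2·x^2 = 3779, Σx^2·x = 533, Σx^2 = 95, Σx·x = 95, Σx = 11, Σ1 = 5.
For Aᵀy: Σx^2·y = 2809, Σx·y = 355, Σy = 77.
AᵀA·[a, b, c]ᵀ = Aᵀy becomes [[3779, 533, 95]; [533, 95, 11]; [95, 11, 5]]·[a, b, c]ᵀ = [2809, 355, 77]ᵀ.
Row-reducing yields a = 14651/14493, b = -29054/14493, c = 2914/4831.

a = 1.011, b = -2.005, c = 0.603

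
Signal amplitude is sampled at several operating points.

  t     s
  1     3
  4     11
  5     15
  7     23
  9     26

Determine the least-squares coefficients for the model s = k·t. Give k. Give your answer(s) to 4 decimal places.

k = 3.0058

The normal equations are: 172·k = 517.
Hence k = 517 / 172 ≈ 3.00581.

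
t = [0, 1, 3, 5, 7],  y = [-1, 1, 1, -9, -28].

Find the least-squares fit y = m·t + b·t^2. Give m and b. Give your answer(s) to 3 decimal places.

The normal equations are: 84·m + 496·b = -237;  496·m + 3108·b = -1587.
Eliminating b: 3108·(row 1) − 496·(row 2) gives 15056·m = 3108·(-237) − 496·(-1587) = 50556, so m = 12639/3764.
Then b = ((-1587) − 496·(12639/3764))/3108 = -3939/3764.

m = 3.358, b = -1.046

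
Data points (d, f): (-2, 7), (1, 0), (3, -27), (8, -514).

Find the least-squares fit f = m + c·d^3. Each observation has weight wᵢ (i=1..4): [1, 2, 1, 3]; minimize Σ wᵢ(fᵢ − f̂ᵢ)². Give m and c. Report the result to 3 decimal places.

Sums needed: Σwᵢ·1 = 7, Σwᵢ·d^3 = 1557, Σwᵢ·d^3·d^3 = 787227.
For AᵀWf: Σwᵢ·f = -1562, Σwᵢ·d^3·f = -790289.
AᵀWA·[m, c]ᵀ = AᵀWf becomes [[7, 1557]; [1557, 787227]]·[m, c]ᵀ = [-1562, -790289]ᵀ.
Δ = 7·787227 − 1557² = 3086340.
m = ((-1562)·787227 − 1557·(-790289))/3086340 = 277133/1028780; c = (7·(-790289) − 1557·(-1562))/3086340 = -3099989/3086340.

m = 0.269, c = -1.004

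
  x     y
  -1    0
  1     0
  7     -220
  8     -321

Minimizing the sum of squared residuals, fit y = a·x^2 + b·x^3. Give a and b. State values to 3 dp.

a = -0.756, b = -0.533

From the data, Σx^2·x^2 = 6499, Σx^2·x^3 = 49575, Σx^3·x^3 = 379795.
And Σx^2·y = -31324, Σx^3·y = -239812.
So MᵀM·[a, b]ᵀ = Mᵀy: [[6499, 49575]; [49575, 379795]]·[a, b]ᵀ = [-31324, -239812]ᵀ.
Eliminating b: 379795·(row 1) − 49575·(row 2) gives 10607080·a = 379795·(-31324) − 49575·(-239812) = -8018680, so a = -200467/265177.
Then b = ((-239812) − 49575·(-200467/265177))/379795 = -706361/1325885.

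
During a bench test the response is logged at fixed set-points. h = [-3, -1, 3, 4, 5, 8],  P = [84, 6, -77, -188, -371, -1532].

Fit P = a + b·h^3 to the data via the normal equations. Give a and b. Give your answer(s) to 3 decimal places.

a = 3.515, b = -2.999

Sums needed: Σ1 = 6, Σh^3 = 700, Σh^3·h^3 = 283324.
For XᵀP: ΣP = -2078, Σh^3·P = -847144.
XᵀX·[a, b]ᵀ = XᵀP becomes [[6, 700]; [700, 283324]]·[a, b]ᵀ = [-2078, -847144]ᵀ.
Eliminating b: 283324·(row 1) − 700·(row 2) gives 1209944·a = 283324·(-2078) − 700·(-847144) = 4253528, so a = 531691/151243.
Then b = ((-847144) − 700·(531691/151243))/283324 = -453533/151243.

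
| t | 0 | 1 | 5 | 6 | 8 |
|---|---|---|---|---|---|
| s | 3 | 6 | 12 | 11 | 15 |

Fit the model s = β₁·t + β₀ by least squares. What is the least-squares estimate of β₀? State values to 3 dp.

Entries of XᵀX: Σt·t = 126, Σt = 20, Σ1 = 5.
For Xᵀs: Σt·s = 252, Σs = 47.
XᵀX·[β₁, β₀]ᵀ = Xᵀs becomes [[126, 20]; [20, 5]]·[β₁, β₀]ᵀ = [252, 47]ᵀ.
det = 126·5 − 20² = 230.
β₁ = (252·5 − 20·47)/230 = 32/23; β₀ = (126·47 − 20·252)/230 = 441/115.

β₀ = 3.835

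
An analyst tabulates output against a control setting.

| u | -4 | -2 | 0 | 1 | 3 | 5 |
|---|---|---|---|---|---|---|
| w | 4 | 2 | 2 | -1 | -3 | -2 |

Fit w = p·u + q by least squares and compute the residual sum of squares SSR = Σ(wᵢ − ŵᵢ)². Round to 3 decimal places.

Compute the Gram sums: Σu·u = 55, Σu = 3, Σ1 = 6.
For Xᵀw: Σu·w = -40, Σw = 2.
XᵀX·[p, q]ᵀ = Xᵀw becomes [[55, 3]; [3, 6]]·[p, q]ᵀ = [-40, 2]ᵀ.
Eliminating q: 6·(row 1) − 3·(row 2) gives 321·p = 6·(-40) − 3·2 = -246, so p = -82/107.
Then q = (2 − 3·(-82/107))/6 = 230/321.
Residuals: 70/321, -80/321, 412/321, -305/321, -455/321, 358/321; SSR = 1898/321.

SSR = 5.913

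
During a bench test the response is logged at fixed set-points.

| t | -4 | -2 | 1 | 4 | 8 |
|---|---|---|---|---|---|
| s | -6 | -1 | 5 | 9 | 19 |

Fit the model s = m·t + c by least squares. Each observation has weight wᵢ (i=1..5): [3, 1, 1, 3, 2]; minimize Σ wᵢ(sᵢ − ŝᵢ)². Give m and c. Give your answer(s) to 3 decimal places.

The normal equations are: 229·m + 15·c = 491;  15·m + 10·c = 51.
Determinant 229·10 − 15² = 2065.
m = (491·10 − 15·51)/2065 = 829/413; c = (229·51 − 15·491)/2065 = 4314/2065.

m = 2.007, c = 2.089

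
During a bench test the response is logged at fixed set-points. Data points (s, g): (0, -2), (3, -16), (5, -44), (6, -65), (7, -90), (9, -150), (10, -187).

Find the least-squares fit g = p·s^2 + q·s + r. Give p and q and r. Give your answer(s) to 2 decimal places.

p = -1.99, q = 1.48, r = -2.08

Compute the Gram sums: Σs^2·s^2 = 20964, Σs^2·s = 2440, Σs^2 = 300, Σs·s = 300, Σs = 40, Σ1 = 7.
Moment sums: Σs^2·g = -38844, Σs·g = -4508, Σg = -554.
Normal equations: [[20964, 2440, 300]; [2440, 300, 40]; [300, 40, 7]]·[p, q, r]ᵀ = [-38844, -4508, -554]ᵀ.
Inverting the 3×3 Gram matrix, [p, q, r]ᵀ = [-9147/4585, 33861/22925, -9554/4585]ᵀ.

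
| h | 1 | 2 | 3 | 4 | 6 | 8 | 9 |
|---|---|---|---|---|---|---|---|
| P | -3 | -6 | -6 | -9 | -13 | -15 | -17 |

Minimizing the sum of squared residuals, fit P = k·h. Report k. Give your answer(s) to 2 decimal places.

From the data, Σh·h = 211.
And Σh·P = -420.
XᵀX·[k]ᵀ = XᵀP becomes [[211]]·[k]ᵀ = [-420]ᵀ.
k = (-420)/211 = -1.99052.

k = -1.99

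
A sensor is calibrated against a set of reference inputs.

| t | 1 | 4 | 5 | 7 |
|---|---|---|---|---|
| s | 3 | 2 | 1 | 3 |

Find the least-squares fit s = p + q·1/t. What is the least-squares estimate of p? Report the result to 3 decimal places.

p = 1.806

Entries of XᵀX: Σ1 = 4, Σ1/t = 223/140, Σ1/t·1/t = 22009/19600.
And Σs = 9, Σ1/t·s = 289/70.
Determinant 4·(22009/19600) − (223/140)² = 38307/19600.
p = (9·(22009/19600) − (223/140)·(289/70))/(38307/19600) = 69187/38307; q = (4·(289/70) − (223/140)·9)/(38307/19600) = 42700/38307.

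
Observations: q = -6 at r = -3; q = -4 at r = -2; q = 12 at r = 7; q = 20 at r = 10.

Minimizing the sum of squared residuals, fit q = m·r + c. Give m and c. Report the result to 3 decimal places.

Compute the Gram sums: Σr·r = 162, Σr = 12, Σ1 = 4.
And Σr·q = 310, Σq = 22.
So MᵀM·[m, c]ᵀ = Mᵀq: [[162, 12]; [12, 4]]·[m, c]ᵀ = [310, 22]ᵀ.
Determinant 162·4 − 12² = 504.
m = (310·4 − 12·22)/504 = 122/63; c = (162·22 − 12·310)/504 = -13/42.

m = 1.937, c = -0.310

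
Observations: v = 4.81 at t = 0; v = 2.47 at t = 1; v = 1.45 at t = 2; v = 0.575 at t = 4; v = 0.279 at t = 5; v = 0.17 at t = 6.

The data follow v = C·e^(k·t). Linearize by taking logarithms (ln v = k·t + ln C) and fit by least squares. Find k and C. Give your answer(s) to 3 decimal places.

With ln vᵢ as the transformed response and tᵢ as the regressor:
Σt = 18.0000, Σ(t)² = 82.0000, Σln v = -0.7554, Σt·ln v = -17.5807.
Normal system: [[82.0000, 18.0000]; [18.0000, 6]]·[k, ln C]ᵀ = [-17.5807, -0.7554]ᵀ.
Solving (det = 168.0000): k = -0.54694, ln C = 1.51493, so C = exp(1.51493) = 4.54911.

k = -0.547, C = 4.549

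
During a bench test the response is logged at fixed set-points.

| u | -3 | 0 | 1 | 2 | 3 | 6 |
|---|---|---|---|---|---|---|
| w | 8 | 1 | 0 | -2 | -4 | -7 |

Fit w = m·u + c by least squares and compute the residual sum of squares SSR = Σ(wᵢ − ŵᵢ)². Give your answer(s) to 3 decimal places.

Normal-equation sums: Σu·u = 59, Σu = 9, Σ1 = 6.
Right-hand side: Σu·w = -82, Σw = -4.
Δ = 59·6 − 9² = 273.
m = ((-82)·6 − 9·(-4))/273 = -152/91; c = (59·(-4) − 9·(-82))/273 = 502/273.
Residuals: 314/273, -229/273, -46/273, -136/273, -226/273, 323/273; SSR = 1198/273.

SSR = 4.388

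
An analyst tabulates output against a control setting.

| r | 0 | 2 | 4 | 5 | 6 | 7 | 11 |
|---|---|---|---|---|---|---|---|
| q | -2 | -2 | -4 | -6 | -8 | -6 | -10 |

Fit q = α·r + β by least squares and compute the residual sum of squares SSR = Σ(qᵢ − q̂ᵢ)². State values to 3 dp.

SSR = 6.346

The normal equations are: 251·α + 35·β = -250;  35·α + 7·β = -38.
Δ = 251·7 − 35² = 532.
α = ((-250)·7 − 35·(-38))/532 = -15/19; β = (251·(-38) − 35·(-250))/532 = -197/133.
Residuals: -69/133, 141/133, 85/133, -4/7, -237/133, 134/133, 22/133; SSR = 844/133.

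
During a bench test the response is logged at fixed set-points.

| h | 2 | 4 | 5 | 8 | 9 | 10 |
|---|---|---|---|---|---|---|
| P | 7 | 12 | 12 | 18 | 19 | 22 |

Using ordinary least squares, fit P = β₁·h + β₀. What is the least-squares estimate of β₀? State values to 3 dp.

Forming XᵀX = [[290, 38]; [38, 6]] and XᵀP = [657, 90]ᵀ gives XᵀX·[β₁, β₀]ᵀ = XᵀP.
Δ = 290·6 − 38² = 296.
β₁ = (657·6 − 38·90)/296 = 261/148; β₀ = (290·90 − 38·657)/296 = 567/148.

β₀ = 3.831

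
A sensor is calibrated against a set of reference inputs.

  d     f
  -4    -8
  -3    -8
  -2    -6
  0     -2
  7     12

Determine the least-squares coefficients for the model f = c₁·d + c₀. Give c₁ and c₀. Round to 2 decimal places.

c₁ = 1.91, c₀ = -1.64

Sums needed: Σd·d = 78, Σd = -2, Σ1 = 5.
For Mᵀf: Σd·f = 152, Σf = -12.
So MᵀM·[c₁, c₀]ᵀ = Mᵀf: [[78, -2]; [-2, 5]]·[c₁, c₀]ᵀ = [152, -12]ᵀ.
Δ = 78·5 − (-2)² = 386.
c₁ = (152·5 − (-2)·(-12))/386 = 368/193; c₀ = (78·(-12) − (-2)·152)/386 = -316/193.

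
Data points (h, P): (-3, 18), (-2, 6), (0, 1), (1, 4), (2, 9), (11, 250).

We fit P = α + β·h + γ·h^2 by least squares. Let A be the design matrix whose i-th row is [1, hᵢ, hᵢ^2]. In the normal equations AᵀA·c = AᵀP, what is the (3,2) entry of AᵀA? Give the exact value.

1305

Row 3 ↔ basis h^2, column 2 ↔ basis h, so (AᵀA)_{3,2} = Σᵢ (h^2)·(h) = (9)·(-3) + (4)·(-2) + (0)·(0) + (1)·(1) + (4)·(2) + (121)·(11) = 1305.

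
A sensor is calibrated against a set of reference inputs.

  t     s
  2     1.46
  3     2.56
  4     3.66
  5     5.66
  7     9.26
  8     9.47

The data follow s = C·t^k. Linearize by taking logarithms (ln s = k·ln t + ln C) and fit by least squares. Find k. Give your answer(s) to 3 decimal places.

k = 1.413

Linearized form: ln s = k·ln t + ln C. From the 6 transformed points,
AᵀA = [[14.3101, 8.8128]; [8.8128, 6]], rhs = [14.8894, 8.8232]ᵀ  (here Σln t = 8.8128, Σ(ln t)² = 14.3101, Σln s = 8.8232, Σln t·ln s = 14.8894).
Slope k = (n·Σln t·ln s − Σln t·Σln s)/(n·Σ(ln t)² − (Σln t)²) = (6·14.8894 − 8.8128·8.8232)/8.1947 = 1.41301; ln C = (Σln s − k·Σln t)/n = -0.60492.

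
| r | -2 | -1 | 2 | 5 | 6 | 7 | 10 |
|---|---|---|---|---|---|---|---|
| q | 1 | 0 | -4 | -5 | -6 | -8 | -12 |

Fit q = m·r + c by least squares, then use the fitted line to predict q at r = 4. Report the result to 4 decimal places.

q̂ = -5.0012

Normal-equation sums: Σr·r = 219, Σr = 27, Σ1 = 7.
For Mᵀq: Σr·q = -247, Σq = -34.
det = 219·7 − 27² = 804.
m = ((-247)·7 − 27·(-34))/804 = -811/804; c = (219·(-34) − 27·(-247))/804 = -259/268.
At r = 4: q̂ = (-811/804)·(4) + (-259/268)·(1) = -4021/804.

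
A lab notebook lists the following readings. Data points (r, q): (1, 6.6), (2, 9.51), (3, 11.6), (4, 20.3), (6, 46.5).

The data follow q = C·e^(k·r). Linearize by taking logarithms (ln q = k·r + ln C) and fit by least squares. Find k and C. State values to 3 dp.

k = 0.393, C = 4.183

Let Y = ln q. Fitting Y = k·r + ln C by least squares:
XᵀX = [[66.0000, 16.0000]; [16.0000, 5]], rhs = [48.8240, 13.4405]ᵀ  (here Σr = 16.0000, Σ(r)² = 66.0000, Σln q = 13.4405, Σr·ln q = 48.8240).
Slope k = (n·Σr·ln q − Σr·Σln q)/(n·Σ(r)² − (Σr)²) = (5·48.8240 − 16.0000·13.4405)/74.0000 = 0.39286; ln C = (Σln q − k·Σr)/n = 1.43093, so C = exp(1.43093) = 4.18259.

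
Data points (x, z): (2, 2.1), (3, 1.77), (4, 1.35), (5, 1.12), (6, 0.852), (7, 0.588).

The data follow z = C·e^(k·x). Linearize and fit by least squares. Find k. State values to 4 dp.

Let Y = ln z. Fitting Y = k·x + ln C by least squares:
Σx = 27.0000, Σ(x)² = 139.0000, Σln z = 1.0352, Σx·ln z = 0.2857.
Equations: 139.0000·k + 27.0000·ln C = 0.2857;  27.0000·k + 6·ln C = 1.0352.
Solving (det = 105.0000): k = -0.24986, ln C = 1.29689.

k = -0.2499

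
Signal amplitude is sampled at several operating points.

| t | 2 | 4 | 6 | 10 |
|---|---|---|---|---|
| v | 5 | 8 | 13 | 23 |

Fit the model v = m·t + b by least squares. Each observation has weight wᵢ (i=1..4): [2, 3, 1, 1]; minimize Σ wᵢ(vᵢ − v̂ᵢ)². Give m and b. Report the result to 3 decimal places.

Forming XᵀWX = [[192, 32]; [32, 7]] and XᵀWv = [424, 70]ᵀ gives XᵀWX·[m, b]ᵀ = XᵀWv.
Δ = 192·7 − 32² = 320.
m = (424·7 − 32·70)/320 = 91/40; b = (192·70 − 32·424)/320 = -2/5.

m = 2.275, b = -0.400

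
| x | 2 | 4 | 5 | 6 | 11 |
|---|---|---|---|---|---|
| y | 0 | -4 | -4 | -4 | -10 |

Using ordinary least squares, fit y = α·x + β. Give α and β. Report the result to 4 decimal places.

From the data, Σx·x = 202, Σx = 28, Σ1 = 5.
And Σx·y = -170, Σy = -22.
MᵀM·[α, β]ᵀ = Mᵀy becomes [[202, 28]; [28, 5]]·[α, β]ᵀ = [-170, -22]ᵀ.
Determinant 202·5 − 28² = 226.
α = ((-170)·5 − 28·(-22))/226 = -117/113; β = (202·(-22) − 28·(-170))/226 = 158/113.

α = -1.0354, β = 1.3982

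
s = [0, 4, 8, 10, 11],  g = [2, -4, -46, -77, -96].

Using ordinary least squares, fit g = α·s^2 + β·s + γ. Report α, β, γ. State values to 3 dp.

α = -1.024, β = 2.296, γ = 2.287

Sums needed: Σs^2·s^2 = 28993, Σs^2·s = 2907, Σs^2 = 301, Σs·s = 301, Σs = 33, Σ1 = 5.
And Σs^2·g = -22324, Σs·g = -2210, Σg = -221.
AᵀA·[α, β, γ]ᵀ = Aᵀg becomes [[28993, 2907, 301]; [2907, 301, 33]; [301, 33, 5]]·[α, β, γ]ᵀ = [-22324, -2210, -221]ᵀ.
Solving the 3×3 system (Gaussian elimination) gives α = -11319/11054, β = 25385/11054, γ = 12638/5527.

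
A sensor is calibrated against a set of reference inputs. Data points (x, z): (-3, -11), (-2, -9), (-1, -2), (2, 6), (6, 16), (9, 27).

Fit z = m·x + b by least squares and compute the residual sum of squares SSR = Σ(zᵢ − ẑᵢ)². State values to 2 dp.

Normal-equation sums: Σx·x = 135, Σx = 11, Σ1 = 6.
Moment sums: Σx·z = 404, Σz = 27.
So AᵀA·[m, b]ᵀ = Aᵀz: [[135, 11]; [11, 6]]·[m, b]ᵀ = [404, 27]ᵀ.
det = 135·6 − 11² = 689.
m = (404·6 − 11·27)/689 = 2127/689; b = (135·27 − 11·404)/689 = -799/689.
Residuals: -399/689, -1148/689, 1548/689, 679/689, -939/689, 259/689; SSR = 7668/689.

SSR = 11.13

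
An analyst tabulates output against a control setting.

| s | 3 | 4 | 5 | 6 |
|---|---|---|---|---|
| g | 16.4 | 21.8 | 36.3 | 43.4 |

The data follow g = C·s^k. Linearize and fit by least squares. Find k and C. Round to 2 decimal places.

k = 1.48, C = 3.10

Taking logs, ln g = k·ln s + ln C, so regress ln g on ln s.
AᵀA = [[8.9295, 5.8861]; [5.8861, 4]], rhs = [19.8821, 13.2415]ᵀ  (here Σln s = 5.8861, Σ(ln s)² = 8.9295, Σln g = 13.2415, Σln s·ln g = 19.8821).
Δ = 8.9295·4 − (5.8861)² = 1.0716; k = (19.8821·4 − 5.8861·13.2415)/1.0716 = 1.48176, ln C = (8.9295·13.2415 − 5.8861·19.8821)/1.0716 = 1.12992, so C = exp(1.12992) = 3.09541.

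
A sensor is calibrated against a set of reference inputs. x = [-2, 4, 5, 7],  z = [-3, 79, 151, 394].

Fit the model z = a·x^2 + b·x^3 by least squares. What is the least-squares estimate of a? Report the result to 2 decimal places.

a = 0.99

Setting ∂/∂a … = 0 gives: 3298·a + 20924·b = 24333;  20924·a + 137434·b = 159097.
Δ = 3298·137434 − 20924² = 15443556.
a = (24333·137434 − 20924·159097)/15443556 = 7617947/7721778; b = (3298·159097 − 20924·24333)/15443556 = 7779107/7721778.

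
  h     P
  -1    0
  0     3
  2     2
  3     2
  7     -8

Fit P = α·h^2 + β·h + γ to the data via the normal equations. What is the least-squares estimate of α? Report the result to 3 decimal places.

α = -0.351

Setting ∂/∂α … = 0 gives: 2499·α + 377·β + 63·γ = -366;  377·α + 63·β + 11·γ = -46;  63·α + 11·β + 5·γ = -1.
(Σh^2·h^2 = 2499, Σh^2·h = 377, Σh^2 = 63, Σh·h = 63, Σh = 11, Σ1 = 5, Σh^2·P = -366, Σh·P = -46, ΣP = -1.)
Row-reducing yields α = -8175/23318, β = 23907/23318, γ = 257/131.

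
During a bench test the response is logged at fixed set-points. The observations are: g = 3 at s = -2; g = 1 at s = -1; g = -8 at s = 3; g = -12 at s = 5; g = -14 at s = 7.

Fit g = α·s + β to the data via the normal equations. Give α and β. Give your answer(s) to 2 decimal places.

α = -1.98, β = -1.26

From the data, Σs·s = 88, Σs = 12, Σ1 = 5.
Right-hand side: Σs·g = -189, Σg = -30.
Determinant 88·5 − 12² = 296.
α = ((-189)·5 − 12·(-30))/296 = -585/296; β = (88·(-30) − 12·(-189))/296 = -93/74.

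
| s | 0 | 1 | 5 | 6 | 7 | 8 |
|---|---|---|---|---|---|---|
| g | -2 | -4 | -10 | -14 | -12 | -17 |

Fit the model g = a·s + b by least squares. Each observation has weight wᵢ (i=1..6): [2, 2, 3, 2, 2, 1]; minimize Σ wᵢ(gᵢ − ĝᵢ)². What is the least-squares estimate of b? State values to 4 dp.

b = -2.1141

Sums needed: Σwᵢ·s·s = 311, Σwᵢ·s = 51, Σwᵢ·1 = 12.
And Σwᵢ·s·g = -630, Σwᵢ·g = -111.
Normal equations: [[311, 51]; [51, 12]]·[a, b]ᵀ = [-630, -111]ᵀ.
det = 311·12 − 51² = 1131.
a = ((-630)·12 − 51·(-111))/1131 = -633/377; b = (311·(-111) − 51·(-630))/1131 = -797/377.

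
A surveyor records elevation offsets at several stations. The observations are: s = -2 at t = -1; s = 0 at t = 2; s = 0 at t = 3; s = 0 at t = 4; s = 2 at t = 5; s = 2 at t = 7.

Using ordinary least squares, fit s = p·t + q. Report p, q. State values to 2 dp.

Compute the Gram sums: Σt·t = 104, Σt = 20, Σ1 = 6.
For Aᵀs: Σt·s = 26, Σs = 2.
AᵀA·[p, q]ᵀ = Aᵀs becomes [[104, 20]; [20, 6]]·[p, q]ᵀ = [26, 2]ᵀ.
Determinant 104·6 − 20² = 224.
p = (26·6 − 20·2)/224 = 29/56; q = (104·2 − 20·26)/224 = -39/28.

p = 0.52, q = -1.39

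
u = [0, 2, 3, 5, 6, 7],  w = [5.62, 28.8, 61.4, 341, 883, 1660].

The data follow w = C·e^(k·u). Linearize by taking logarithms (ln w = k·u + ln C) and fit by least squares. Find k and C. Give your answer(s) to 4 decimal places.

k = 0.8260, C = 5.5076

Let Y = ln w. Fitting Y = k·u + ln C by least squares:
Over the data: Σu = 23.0000, Σ(u)² = 123.0000, Σln w = 29.2339, Σu·ln w = 140.8344.
Normal system: [[123.0000, 23.0000]; [23.0000, 6]]·[k, ln C]ᵀ = [140.8344, 29.2339]ᵀ.
Slope k = (n·Σu·ln w − Σu·Σln w)/(n·Σ(u)² − (Σu)²) = (6·140.8344 − 23.0000·29.2339)/209.0000 = 0.82596; ln C = (Σln w − k·Σu)/n = 1.70612, so C = exp(1.70612) = 5.50755.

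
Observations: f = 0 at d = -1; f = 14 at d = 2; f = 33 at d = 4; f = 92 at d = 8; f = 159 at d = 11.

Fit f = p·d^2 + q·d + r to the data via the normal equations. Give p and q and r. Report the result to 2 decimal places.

Sums needed: Σd^2·d^2 = 19010, Σd^2·d = 1914, Σd^2 = 206, Σd·d = 206, Σd = 24, Σ1 = 5.
And Σd^2·f = 25711, Σd·f = 2645, Σf = 298.
XᵀX·[p, q, r]ᵀ = Xᵀf becomes [[19010, 1914, 206]; [1914, 206, 24]; [206, 24, 5]]·[p, q, r]ᵀ = [25711, 2645, 298]ᵀ.
Row-reducing yields p = 6667/6908, q = 24473/6908, r = 9783/3454.

p = 0.97, q = 3.54, r = 2.83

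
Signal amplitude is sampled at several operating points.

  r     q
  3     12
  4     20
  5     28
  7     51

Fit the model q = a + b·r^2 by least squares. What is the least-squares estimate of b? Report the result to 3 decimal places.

b = 0.964

The normal equations are: 4·a + 99·b = 111;  99·a + 3363·b = 3627.
(Σ1 = 4, Σr^2 = 99, Σr^2·r^2 = 3363, Σq = 111, Σr^2·q = 3627.)
det = 4·3363 − 99² = 3651.
a = (111·3363 − 99·3627)/3651 = 4740/1217; b = (4·3627 − 99·111)/3651 = 1173/1217.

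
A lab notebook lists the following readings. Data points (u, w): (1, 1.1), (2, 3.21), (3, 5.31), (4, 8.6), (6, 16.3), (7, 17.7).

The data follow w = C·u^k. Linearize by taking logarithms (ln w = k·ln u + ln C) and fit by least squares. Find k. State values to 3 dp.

k = 1.454

Let Y = ln w. Fitting Y = k·ln u + ln C by least squares:
Sums: Σln u = 6.9157, Σ(ln u)² = 10.6062, Σln w = 10.7477, Σln u·ln w = 16.2184.
Normal system: [[10.6062, 6.9157]; [6.9157, 6]]·[k, ln C]ᵀ = [16.2184, 10.7477]ᵀ.
Slope k = (n·Σln u·ln w − Σln u·Σln w)/(n·Σ(ln u)² − (Σln u)²) = (6·16.2184 − 6.9157·10.7477)/15.8099 = 1.45368; ln C = (Σln w − k·Σln u)/n = 0.11573.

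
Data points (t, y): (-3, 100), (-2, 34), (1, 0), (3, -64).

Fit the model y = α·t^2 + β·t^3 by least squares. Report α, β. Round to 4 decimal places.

α = 2.0426, β = -3.0444

MᵀM·[α, β]ᵀ = Mᵀy reads: 179·α + (-31)·β = 460;  (-31)·α + 1523·β = -4700.
(Σt^2·t^2 = 179, Σt^2·t^3 = -31, Σt^3·t^3 = 1523, Σt^2·y = 460, Σt^3·y = -4700.)
Eliminating β: 1523·(row 1) − (-31)·(row 2) gives 271656·α = 1523·460 − (-31)·(-4700) = 554880, so α = 23120/11319.
Then β = ((-4700) − (-31)·(23120/11319))/1523 = -34460/11319.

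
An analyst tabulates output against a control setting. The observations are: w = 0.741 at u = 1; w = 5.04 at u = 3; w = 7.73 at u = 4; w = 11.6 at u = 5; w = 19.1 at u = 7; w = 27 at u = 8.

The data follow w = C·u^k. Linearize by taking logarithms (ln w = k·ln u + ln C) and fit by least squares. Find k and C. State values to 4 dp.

Taking logs, ln w = k·ln u + ln C, so regress ln w on ln u.
XᵀX = [[13.8297, 8.1197]; [8.1197, 6]], rhs = [21.1501, 12.0593]ᵀ  (here Σln u = 8.1197, Σ(ln u)² = 13.8297, Σln w = 12.0593, Σln u·ln w = 21.1501).
Δ = 13.8297·6 − (8.1197)² = 17.0487; k = (21.1501·6 − 8.1197·12.0593)/17.0487 = 1.70000, ln C = (13.8297·12.0593 − 8.1197·21.1501)/17.0487 = -0.29070, so C = exp(-0.29070) = 0.74774.

k = 1.7000, C = 0.7477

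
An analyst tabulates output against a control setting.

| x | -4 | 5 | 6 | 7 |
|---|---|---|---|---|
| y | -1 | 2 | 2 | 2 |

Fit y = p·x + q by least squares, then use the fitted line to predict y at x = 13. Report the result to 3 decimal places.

ŷ = 4.026

With design matrix M, MᵀM = [[126, 14]; [14, 4]] and Mᵀy = [40, 5]ᵀ.
Eliminating q: 4·(row 1) − 14·(row 2) gives 308·p = 4·40 − 14·5 = 90, so p = 45/154.
Then q = (5 − 14·(45/154))/4 = 5/22.
At x = 13: ŷ = (45/154)·(13) + (5/22)·(1) = 310/77.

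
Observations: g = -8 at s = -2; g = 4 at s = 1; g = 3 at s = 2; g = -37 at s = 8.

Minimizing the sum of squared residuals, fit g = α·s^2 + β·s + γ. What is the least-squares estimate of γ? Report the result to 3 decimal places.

γ = 1.604

From the data, Σs^2·s^2 = 4129, Σs^2·s = 513, Σs^2 = 73, Σs·s = 73, Σs = 9, Σ1 = 4.
Moment sums: Σs^2·g = -2384, Σs·g = -270, Σg = -38.
Solving the 3×3 system (Gaussian elimination) gives α = -16553/17268, β = 16347/5756, γ = 6926/4317.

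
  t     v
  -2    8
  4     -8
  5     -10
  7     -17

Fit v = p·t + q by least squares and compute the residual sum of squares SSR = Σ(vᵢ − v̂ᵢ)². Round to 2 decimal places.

Sums needed: Σt·t = 94, Σt = 14, Σ1 = 4.
Moment sums: Σt·v = -217, Σv = -27.
So MᵀM·[p, q]ᵀ = Mᵀv: [[94, 14]; [14, 4]]·[p, q]ᵀ = [-217, -27]ᵀ.
Eliminating q: 4·(row 1) − 14·(row 2) gives 180·p = 4·(-217) − 14·(-27) = -490, so p = -49/18.
Then q = ((-27) − 14·(-49/18))/4 = 25/9.
Residuals: -2/9, 1/9, 5/6, -13/18; SSR = 23/18.

SSR = 1.28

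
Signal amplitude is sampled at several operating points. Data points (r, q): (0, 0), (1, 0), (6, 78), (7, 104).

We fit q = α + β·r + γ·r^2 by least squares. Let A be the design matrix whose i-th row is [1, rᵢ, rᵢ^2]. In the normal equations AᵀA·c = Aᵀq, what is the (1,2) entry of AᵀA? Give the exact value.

14

Row 1 ↔ basis 1, column 2 ↔ basis r, so (AᵀA)_{1,2} = Σᵢ r = (1)·(0) + (1)·(1) + (1)·(6) + (1)·(7) = 14.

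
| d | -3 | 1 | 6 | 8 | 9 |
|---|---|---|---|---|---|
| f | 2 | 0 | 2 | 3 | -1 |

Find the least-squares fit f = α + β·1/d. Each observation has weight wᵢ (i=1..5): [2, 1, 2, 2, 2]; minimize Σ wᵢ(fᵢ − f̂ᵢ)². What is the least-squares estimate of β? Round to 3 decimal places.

Normal-equation sums: Σwᵢ·1 = 9, Σwᵢ·1/d = 41/36, Σwᵢ·1/d·1/d = 3457/2592.
Moment sums: Σwᵢ·f = 12, Σwᵢ·1/d·f = -5/36.
Normal equations: [[9, 41/36]; [41/36, 3457/2592]]·[α, β]ᵀ = [12, -5/36]ᵀ.
Determinant 9·(3457/2592) − (41/36)² = 27751/2592.
α = (12·(3457/2592) − (41/36)·(-5/36))/(27751/2592) = 41894/27751; β = (9·(-5/36) − (41/36)·12)/(27751/2592) = -38664/27751.

β = -1.393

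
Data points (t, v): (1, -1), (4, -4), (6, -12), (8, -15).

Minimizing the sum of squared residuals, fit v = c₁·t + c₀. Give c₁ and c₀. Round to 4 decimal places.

c₁ = -2.1308, c₀ = 2.1215

Forming MᵀM = [[117, 19]; [19, 4]] and Mᵀv = [-209, -32]ᵀ gives MᵀM·[c₁, c₀]ᵀ = Mᵀv.
Eliminating c₀: 4·(row 1) − 19·(row 2) gives 107·c₁ = 4·(-209) − 19·(-32) = -228, so c₁ = -228/107.
Then c₀ = ((-32) − 19·(-228/107))/4 = 227/107.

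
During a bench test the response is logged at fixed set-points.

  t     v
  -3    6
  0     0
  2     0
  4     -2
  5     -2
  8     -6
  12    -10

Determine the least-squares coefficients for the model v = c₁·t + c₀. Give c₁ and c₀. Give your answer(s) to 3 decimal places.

c₁ = -0.987, c₀ = 1.947

From the data, Σt·t = 262, Σt = 28, Σ1 = 7.
And Σt·v = -204, Σv = -14.
So AᵀA·[c₁, c₀]ᵀ = Aᵀv: [[262, 28]; [28, 7]]·[c₁, c₀]ᵀ = [-204, -14]ᵀ.
Δ = 262·7 − 28² = 1050.
c₁ = ((-204)·7 − 28·(-14))/1050 = -74/75; c₀ = (262·(-14) − 28·(-204))/1050 = 146/75.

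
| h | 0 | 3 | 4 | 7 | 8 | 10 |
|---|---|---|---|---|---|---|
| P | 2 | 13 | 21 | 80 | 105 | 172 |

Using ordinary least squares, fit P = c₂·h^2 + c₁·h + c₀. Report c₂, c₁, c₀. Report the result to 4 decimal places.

XᵀX·[c₂, c₁, c₀]ᵀ = XᵀP reads: 16834·c₂ + 1946·c₁ + 238·c₀ = 28293;  1946·c₂ + 238·c₁ + 32·c₀ = 3243;  238·c₂ + 32·c₁ + 6·c₀ = 393.
(Σh^2·h^2 = 16834, Σh^2·h = 1946, Σh^2 = 238, Σh·h = 238, Σh = 32, Σ1 = 6, Σh^2·P = 28293, Σh·P = 3243, ΣP = 393.)
Solving the 3×3 system (Gaussian elimination) gives c₂ = 39633/19970, c₁ = -5811/1997, c₀ = 22923/9985.

c₂ = 1.9846, c₁ = -2.9099, c₀ = 2.2957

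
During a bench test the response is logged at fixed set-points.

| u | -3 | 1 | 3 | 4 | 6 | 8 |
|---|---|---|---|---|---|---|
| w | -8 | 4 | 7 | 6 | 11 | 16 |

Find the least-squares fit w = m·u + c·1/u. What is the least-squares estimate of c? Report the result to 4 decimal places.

c = 2.3238

The normal equations are: 135·m + 6·c = 267;  6·m + (85/64)·c = 43/3.
Eliminating c: (85/64)·(row 1) − 6·(row 2) gives (9171/64)·m = (85/64)·267 − 6·(43/3) = 17191/64, so m = 17191/9171.
Then c = ((43/3) − 6·(17191/9171))/(85/64) = 2368/1019.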